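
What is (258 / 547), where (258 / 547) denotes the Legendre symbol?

-1

Factor out 2: 258 = 2·129. Since 547 ≡ 3 (mod 8), (2 / 547) = -1. Now have -(129 / 547).
129 ≡ 1 (mod 4), so quadratic reciprocity gives (129 / 547) = (547 / 129). Reduce: 547 ≡ 31 (mod 129). Now have -(31 / 129).
129 ≡ 1 (mod 4), so quadratic reciprocity gives (31 / 129) = (129 / 31). Reduce: 129 ≡ 5 (mod 31). Now have -(5 / 31).
5 ≡ 1 (mod 4), so quadratic reciprocity gives (5 / 31) = (31 / 5). Reduce: 31 ≡ 1 (mod 5). Now have -(1 / 5).
(1 / 5) = 1. Collecting the sign factors: -1.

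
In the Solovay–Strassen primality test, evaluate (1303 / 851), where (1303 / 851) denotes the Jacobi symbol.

1

Reduce the numerator: 1303 ≡ 452 (mod 851), so (1303 / 851) = (452 / 851).
Factor out 2: 452 = 2^2·113. Since 851 ≡ 3 (mod 8), (2 / 851) = -1, and (2 / 851)^2 = +1. Now have (113 / 851).
113 ≡ 1 (mod 4), so quadratic reciprocity gives (113 / 851) = (851 / 113). Reduce: 851 ≡ 60 (mod 113). Now have (60 / 113).
Factor out 2: 60 = 2^2·15. Since 113 ≡ 1 (mod 8), (2 / 113) = +1, and (2 / 113)^2 = +1. Now have (15 / 113).
113 ≡ 1 (mod 4), so quadratic reciprocity gives (15 / 113) = (113 / 15). Reduce: 113 ≡ 8 (mod 15). Now have (8 / 15).
Factor out 2: 8 = 2^3. Since 15 ≡ 7 (mod 8), (2 / 15) = +1, and (2 / 15)^3 = +1. Now have (1 / 15).
(1 / 15) = 1. Collecting the sign factors: 1.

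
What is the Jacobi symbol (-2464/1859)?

(-2464/1859)
  = (1254/1859)    [-2464 ≡ 1254 mod 1859]
  = -(627/1859)    [1859 ≡ 3 mod 8 ⇒ (2/1859) = -1]
  = (1859/627)    [QR: both ≡ 3 mod 4, sign flips]
  = (605/627)    [1859 ≡ 605 mod 627]
  = (627/605)    [QR: 605 ≡ 1 mod 4, sign kept]
  = (22/605)    [627 ≡ 22 mod 605]
  = -(11/605)    [605 ≡ 5 mod 8 ⇒ (2/605) = -1]
  = -(605/11)    [QR: 605 ≡ 1 mod 4, sign kept]
  = -(0/11)    [605 ≡ 0 mod 11]
  = 0    [numerator 0, gcd > 1]

0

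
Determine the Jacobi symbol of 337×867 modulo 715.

By multiplicativity, (337·867/715) = (337/715)·(867/715).
First factor (337/715):
(337/715)
  = (715/337)    [QR: 337 ≡ 1 mod 4, sign kept]
  = (41/337)    [715 ≡ 41 mod 337]
  = (337/41)    [QR: 41 ≡ 1 mod 4, sign kept]
  = (9/41)    [337 ≡ 9 mod 41]
  = (41/9)    [QR: 9 ≡ 1 mod 4, sign kept]
  = (5/9)    [41 ≡ 5 mod 9]
  = (9/5)    [QR: 5 ≡ 1 mod 4, sign kept]
  = (4/5)    [9 ≡ 4 mod 5]
  = (1/5)    [5 ≡ 5 mod 8 ⇒ (2/5)^2 = +1]
  = 1    [(1/5) = 1]
Second factor (867/715):
(867/715)
  = (152/715)    [867 ≡ 152 mod 715]
  = -(19/715)    [715 ≡ 3 mod 8 ⇒ (2/715)^3 = -1]
  = (715/19)    [QR: both ≡ 3 mod 4, sign flips]
  = (12/19)    [715 ≡ 12 mod 19]
  = (3/19)    [19 ≡ 3 mod 8 ⇒ (2/19)^2 = +1]
  = -(19/3)    [QR: both ≡ 3 mod 4, sign flips]
  = -(1/3)    [19 ≡ 1 mod 3]
  = -1    [(1/3) = 1]
Product: (1)·(-1) = -1.

-1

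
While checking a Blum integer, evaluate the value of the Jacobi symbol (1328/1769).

(1328/1769)
  = (83/1769)    [1769 ≡ 1 mod 8 ⇒ (2/1769)^4 = +1]
  = (1769/83)    [QR: 1769 ≡ 1 mod 4, sign kept]
  = (26/83)    [1769 ≡ 26 mod 83]
  = -(13/83)    [83 ≡ 3 mod 8 ⇒ (2/83) = -1]
  = -(83/13)    [QR: 13 ≡ 1 mod 4, sign kept]
  = -(5/13)    [83 ≡ 5 mod 13]
  = -(13/5)    [QR: 5 ≡ 1 mod 4, sign kept]
  = -(3/5)    [13 ≡ 3 mod 5]
  = -(5/3)    [QR: 5 ≡ 1 mod 4, sign kept]
  = -(2/3)    [5 ≡ 2 mod 3]
  = (1/3)    [3 ≡ 3 mod 8 ⇒ (2/3) = -1]
  = 1    [(1/3) = 1]

1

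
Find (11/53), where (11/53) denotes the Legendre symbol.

53 ≡ 1 (mod 4), so quadratic reciprocity gives (11/53) = (53/11). Reduce: 53 ≡ 9 (mod 11). Now have (9/11).
9 ≡ 1 (mod 4), so quadratic reciprocity gives (9/11) = (11/9). Reduce: 11 ≡ 2 (mod 9). Now have (2/9).
Factor out 2: 2 = 2. Since 9 ≡ 1 (mod 8), (2/9) = +1. Now have (1/9).
(1/9) = 1. Collecting the sign factors: 1.

1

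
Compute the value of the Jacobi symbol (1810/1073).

(1810/1073)
  = (737/1073)    [1810 ≡ 737 mod 1073]
  = (1073/737)    [QR: 737 ≡ 1 mod 4, sign kept]
  = (336/737)    [1073 ≡ 336 mod 737]
  = (21/737)    [737 ≡ 1 mod 8 ⇒ (2/737)^4 = +1]
  = (737/21)    [QR: 21 ≡ 1 mod 4, sign kept]
  = (2/21)    [737 ≡ 2 mod 21]
  = -(1/21)    [21 ≡ 5 mod 8 ⇒ (2/21) = -1]
  = -1    [(1/21) = 1]

-1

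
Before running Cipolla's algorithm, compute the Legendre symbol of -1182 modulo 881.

-1

Reduce the numerator: -1182 ≡ 580 (mod 881), so (-1182 / 881) = (580 / 881).
Factor out 2: 580 = 2^2·145. Since 881 ≡ 1 (mod 8), (2 / 881) = +1, and (2 / 881)^2 = +1. Now have (145 / 881).
145 ≡ 1 (mod 4), so quadratic reciprocity gives (145 / 881) = (881 / 145). Reduce: 881 ≡ 11 (mod 145). Now have (11 / 145).
145 ≡ 1 (mod 4), so quadratic reciprocity gives (11 / 145) = (145 / 11). Reduce: 145 ≡ 2 (mod 11). Now have (2 / 11).
Factor out 2: 2 = 2. Since 11 ≡ 3 (mod 8), (2 / 11) = -1. Now have -(1 / 11).
(1 / 11) = 1. Collecting the sign factors: -1.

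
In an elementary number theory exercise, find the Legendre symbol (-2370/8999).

(-2370/8999)
  = (6629/8999)    [-2370 ≡ 6629 mod 8999]
  = (8999/6629)    [QR: 6629 ≡ 1 mod 4, sign kept]
  = (2370/6629)    [8999 ≡ 2370 mod 6629]
  = -(1185/6629)    [6629 ≡ 5 mod 8 ⇒ (2/6629) = -1]
  = -(6629/1185)    [QR: 1185 ≡ 1 mod 4, sign kept]
  = -(704/1185)    [6629 ≡ 704 mod 1185]
  = -(11/1185)    [1185 ≡ 1 mod 8 ⇒ (2/1185)^6 = +1]
  = -(1185/11)    [QR: 1185 ≡ 1 mod 4, sign kept]
  = -(8/11)    [1185 ≡ 8 mod 11]
  = (1/11)    [11 ≡ 3 mod 8 ⇒ (2/11)^3 = -1]
  = 1    [(1/11) = 1]

1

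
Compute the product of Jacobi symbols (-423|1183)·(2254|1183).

0

By multiplicativity, (-423·2254|1183) = (-423|1183)·(2254|1183).
First factor (-423|1183):
(-423|1183)
  = (760|1183)    [-423 ≡ 760 mod 1183]
  = (95|1183)    [1183 ≡ 7 mod 8 ⇒ (2|1183)^3 = +1]
  = -(1183|95)    [QR: both ≡ 3 mod 4, sign flips]
  = -(43|95)    [1183 ≡ 43 mod 95]
  = (95|43)    [QR: both ≡ 3 mod 4, sign flips]
  = (9|43)    [95 ≡ 9 mod 43]
  = (43|9)    [QR: 9 ≡ 1 mod 4, sign kept]
  = (7|9)    [43 ≡ 7 mod 9]
  = (9|7)    [QR: 9 ≡ 1 mod 4, sign kept]
  = (2|7)    [9 ≡ 2 mod 7]
  = (1|7)    [7 ≡ 7 mod 8 ⇒ (2|7) = +1]
  = 1    [(1|7) = 1]
Second factor (2254|1183):
(2254|1183)
  = (1071|1183)    [2254 ≡ 1071 mod 1183]
  = -(1183|1071)    [QR: both ≡ 3 mod 4, sign flips]
  = -(112|1071)    [1183 ≡ 112 mod 1071]
  = -(7|1071)    [1071 ≡ 7 mod 8 ⇒ (2|1071)^4 = +1]
  = (1071|7)    [QR: both ≡ 3 mod 4, sign flips]
  = (0|7)    [1071 ≡ 0 mod 7]
  = 0    [numerator 0, gcd > 1]
Product: (1)·(0) = 0.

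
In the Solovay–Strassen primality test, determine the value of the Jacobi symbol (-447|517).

Pull out -1: (-447|517) = (-1|517)·(447|517). Since 517 ≡ 1 (mod 4), (-1|517) = +1. Now have (447|517).
517 ≡ 1 (mod 4), so quadratic reciprocity gives (447|517) = (517|447). Reduce: 517 ≡ 70 (mod 447). Now have (70|447).
Factor out 2: 70 = 2·35. Since 447 ≡ 7 (mod 8), (2|447) = +1. Now have (35|447).
Both 35 ≡ 3 and 447 ≡ 3 (mod 4), so reciprocity gives (35|447) = -(447|35). Reduce: 447 ≡ 27 (mod 35). Now have -(27|35).
Both 27 ≡ 3 and 35 ≡ 3 (mod 4), so reciprocity gives (27|35) = -(35|27). Reduce: 35 ≡ 8 (mod 27). Now have (8|27).
Factor out 2: 8 = 2^3. Since 27 ≡ 3 (mod 8), (2|27) = -1, and (2|27)^3 = -1. Now have -(1|27).
(1|27) = 1. Collecting the sign factors: -1.

-1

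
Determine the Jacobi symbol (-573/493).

-1

(-573/493)
  = (413/493)    [-573 ≡ 413 mod 493]
  = (493/413)    [QR: 413 ≡ 1 mod 4, sign kept]
  = (80/413)    [493 ≡ 80 mod 413]
  = (5/413)    [413 ≡ 5 mod 8 ⇒ (2/413)^4 = +1]
  = (413/5)    [QR: 5 ≡ 1 mod 4, sign kept]
  = (3/5)    [413 ≡ 3 mod 5]
  = (5/3)    [QR: 5 ≡ 1 mod 4, sign kept]
  = (2/3)    [5 ≡ 2 mod 3]
  = -(1/3)    [3 ≡ 3 mod 8 ⇒ (2/3) = -1]
  = -1    [(1/3) = 1]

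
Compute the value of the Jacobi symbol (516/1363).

Factor out 2: 516 = 2^2·129. Since 1363 ≡ 3 (mod 8), (2/1363) = -1, and (2/1363)^2 = +1. Now have (129/1363).
129 ≡ 1 (mod 4), so quadratic reciprocity gives (129/1363) = (1363/129). Reduce: 1363 ≡ 73 (mod 129). Now have (73/129).
73 ≡ 1 (mod 4), so quadratic reciprocity gives (73/129) = (129/73). Reduce: 129 ≡ 56 (mod 73). Now have (56/73).
Factor out 2: 56 = 2^3·7. Since 73 ≡ 1 (mod 8), (2/73) = +1, and (2/73)^3 = +1. Now have (7/73).
73 ≡ 1 (mod 4), so quadratic reciprocity gives (7/73) = (73/7). Reduce: 73 ≡ 3 (mod 7). Now have (3/7).
Both 3 ≡ 3 and 7 ≡ 3 (mod 4), so reciprocity gives (3/7) = -(7/3). Reduce: 7 ≡ 1 (mod 3). Now have -(1/3).
(1/3) = 1. Collecting the sign factors: -1.

-1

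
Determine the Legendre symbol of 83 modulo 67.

1

(83/67)
  = (16/67)    [83 ≡ 16 mod 67]
  = (1/67)    [67 ≡ 3 mod 8 ⇒ (2/67)^4 = +1]
  = 1    [(1/67) = 1]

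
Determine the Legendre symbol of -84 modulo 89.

1

Reduce the numerator: -84 ≡ 5 (mod 89), so (-84 / 89) = (5 / 89).
5 ≡ 1 (mod 4), so quadratic reciprocity gives (5 / 89) = (89 / 5). Reduce: 89 ≡ 4 (mod 5). Now have (4 / 5).
Factor out 2: 4 = 2^2. Since 5 ≡ 5 (mod 8), (2 / 5) = -1, and (2 / 5)^2 = +1. Now have (1 / 5).
(1 / 5) = 1. Collecting the sign factors: 1.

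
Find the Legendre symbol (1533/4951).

1533 ≡ 1 (mod 4), so quadratic reciprocity gives (1533/4951) = (4951/1533). Reduce: 4951 ≡ 352 (mod 1533). Now have (352/1533).
Factor out 2: 352 = 2^5·11. Since 1533 ≡ 5 (mod 8), (2/1533) = -1, and (2/1533)^5 = -1. Now have -(11/1533).
1533 ≡ 1 (mod 4), so quadratic reciprocity gives (11/1533) = (1533/11). Reduce: 1533 ≡ 4 (mod 11). Now have -(4/11).
Factor out 2: 4 = 2^2. Since 11 ≡ 3 (mod 8), (2/11) = -1, and (2/11)^2 = +1. Now have -(1/11).
(1/11) = 1. Collecting the sign factors: -1.

-1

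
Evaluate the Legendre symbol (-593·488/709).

By multiplicativity, (-593·488/709) = (-593/709)·(488/709).
First factor (-593/709):
(-593/709)
  = (116/709)    [-593 ≡ 116 mod 709]
  = (29/709)    [709 ≡ 5 mod 8 ⇒ (2/709)^2 = +1]
  = (709/29)    [QR: 29 ≡ 1 mod 4, sign kept]
  = (13/29)    [709 ≡ 13 mod 29]
  = (29/13)    [QR: 13 ≡ 1 mod 4, sign kept]
  = (3/13)    [29 ≡ 3 mod 13]
  = (13/3)    [QR: 13 ≡ 1 mod 4, sign kept]
  = (1/3)    [13 ≡ 1 mod 3]
  = 1    [(1/3) = 1]
Second factor (488/709):
(488/709)
  = -(61/709)    [709 ≡ 5 mod 8 ⇒ (2/709)^3 = -1]
  = -(709/61)    [QR: 61 ≡ 1 mod 4, sign kept]
  = -(38/61)    [709 ≡ 38 mod 61]
  = (19/61)    [61 ≡ 5 mod 8 ⇒ (2/61) = -1]
  = (61/19)    [QR: 61 ≡ 1 mod 4, sign kept]
  = (4/19)    [61 ≡ 4 mod 19]
  = (1/19)    [19 ≡ 3 mod 8 ⇒ (2/19)^2 = +1]
  = 1    [(1/19) = 1]
Product: (1)·(1) = 1.

1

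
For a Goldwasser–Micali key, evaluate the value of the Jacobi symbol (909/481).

1

(909/481)
  = (428/481)    [909 ≡ 428 mod 481]
  = (107/481)    [481 ≡ 1 mod 8 ⇒ (2/481)^2 = +1]
  = (481/107)    [QR: 481 ≡ 1 mod 4, sign kept]
  = (53/107)    [481 ≡ 53 mod 107]
  = (107/53)    [QR: 53 ≡ 1 mod 4, sign kept]
  = (1/53)    [107 ≡ 1 mod 53]
  = 1    [(1/53) = 1]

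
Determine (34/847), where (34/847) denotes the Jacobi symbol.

Factor out 2: 34 = 2·17. Since 847 ≡ 7 (mod 8), (2/847) = +1. Now have (17/847).
17 ≡ 1 (mod 4), so quadratic reciprocity gives (17/847) = (847/17). Reduce: 847 ≡ 14 (mod 17). Now have (14/17).
Factor out 2: 14 = 2·7. Since 17 ≡ 1 (mod 8), (2/17) = +1. Now have (7/17).
17 ≡ 1 (mod 4), so quadratic reciprocity gives (7/17) = (17/7). Reduce: 17 ≡ 3 (mod 7). Now have (3/7).
Both 3 ≡ 3 and 7 ≡ 3 (mod 4), so reciprocity gives (3/7) = -(7/3). Reduce: 7 ≡ 1 (mod 3). Now have -(1/3).
(1/3) = 1. Collecting the sign factors: -1.

-1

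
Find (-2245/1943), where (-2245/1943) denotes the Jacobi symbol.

Reduce the numerator: -2245 ≡ 1641 (mod 1943), so (-2245/1943) = (1641/1943).
1641 ≡ 1 (mod 4), so quadratic reciprocity gives (1641/1943) = (1943/1641). Reduce: 1943 ≡ 302 (mod 1641). Now have (302/1641).
Factor out 2: 302 = 2·151. Since 1641 ≡ 1 (mod 8), (2/1641) = +1. Now have (151/1641).
1641 ≡ 1 (mod 4), so quadratic reciprocity gives (151/1641) = (1641/151). Reduce: 1641 ≡ 131 (mod 151). Now have (131/151).
Both 131 ≡ 3 and 151 ≡ 3 (mod 4), so reciprocity gives (131/151) = -(151/131). Reduce: 151 ≡ 20 (mod 131). Now have -(20/131).
Factor out 2: 20 = 2^2·5. Since 131 ≡ 3 (mod 8), (2/131) = -1, and (2/131)^2 = +1. Now have -(5/131).
5 ≡ 1 (mod 4), so quadratic reciprocity gives (5/131) = (131/5). Reduce: 131 ≡ 1 (mod 5). Now have -(1/5).
(1/5) = 1. Collecting the sign factors: -1.

-1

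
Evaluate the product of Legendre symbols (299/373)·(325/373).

-1

By multiplicativity, (299·325/373) = (299/373)·(325/373).
First factor (299/373):
(299/373)
  = (373/299)    [QR: 373 ≡ 1 mod 4, sign kept]
  = (74/299)    [373 ≡ 74 mod 299]
  = -(37/299)    [299 ≡ 3 mod 8 ⇒ (2/299) = -1]
  = -(299/37)    [QR: 37 ≡ 1 mod 4, sign kept]
  = -(3/37)    [299 ≡ 3 mod 37]
  = -(37/3)    [QR: 37 ≡ 1 mod 4, sign kept]
  = -(1/3)    [37 ≡ 1 mod 3]
  = -1    [(1/3) = 1]
Second factor (325/373):
(325/373)
  = (373/325)    [QR: 325 ≡ 1 mod 4, sign kept]
  = (48/325)    [373 ≡ 48 mod 325]
  = (3/325)    [325 ≡ 5 mod 8 ⇒ (2/325)^4 = +1]
  = (325/3)    [QR: 325 ≡ 1 mod 4, sign kept]
  = (1/3)    [325 ≡ 1 mod 3]
  = 1    [(1/3) = 1]
Product: (-1)·(1) = -1.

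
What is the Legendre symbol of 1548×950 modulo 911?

By multiplicativity, (1548·950/911) = (1548/911)·(950/911).
First factor (1548/911):
(1548/911)
  = (637/911)    [1548 ≡ 637 mod 911]
  = (911/637)    [QR: 637 ≡ 1 mod 4, sign kept]
  = (274/637)    [911 ≡ 274 mod 637]
  = -(137/637)    [637 ≡ 5 mod 8 ⇒ (2/637) = -1]
  = -(637/137)    [QR: 137 ≡ 1 mod 4, sign kept]
  = -(89/137)    [637 ≡ 89 mod 137]
  = -(137/89)    [QR: 89 ≡ 1 mod 4, sign kept]
  = -(48/89)    [137 ≡ 48 mod 89]
  = -(3/89)    [89 ≡ 1 mod 8 ⇒ (2/89)^4 = +1]
  = -(89/3)    [QR: 89 ≡ 1 mod 4, sign kept]
  = -(2/3)    [89 ≡ 2 mod 3]
  = (1/3)    [3 ≡ 3 mod 8 ⇒ (2/3) = -1]
  = 1    [(1/3) = 1]
Second factor (950/911):
(950/911)
  = (39/911)    [950 ≡ 39 mod 911]
  = -(911/39)    [QR: both ≡ 3 mod 4, sign flips]
  = -(14/39)    [911 ≡ 14 mod 39]
  = -(7/39)    [39 ≡ 7 mod 8 ⇒ (2/39) = +1]
  = (39/7)    [QR: both ≡ 3 mod 4, sign flips]
  = (4/7)    [39 ≡ 4 mod 7]
  = (1/7)    [7 ≡ 7 mod 8 ⇒ (2/7)^2 = +1]
  = 1    [(1/7) = 1]
Product: (1)·(1) = 1.

1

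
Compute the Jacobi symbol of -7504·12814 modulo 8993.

By multiplicativity, (-7504·12814|8993) = (-7504|8993)·(12814|8993).
First factor (-7504|8993):
(-7504|8993)
  = (1489|8993)    [-7504 ≡ 1489 mod 8993]
  = (8993|1489)    [QR: 1489 ≡ 1 mod 4, sign kept]
  = (59|1489)    [8993 ≡ 59 mod 1489]
  = (1489|59)    [QR: 1489 ≡ 1 mod 4, sign kept]
  = (14|59)    [1489 ≡ 14 mod 59]
  = -(7|59)    [59 ≡ 3 mod 8 ⇒ (2|59) = -1]
  = (59|7)    [QR: both ≡ 3 mod 4, sign flips]
  = (3|7)    [59 ≡ 3 mod 7]
  = -(7|3)    [QR: both ≡ 3 mod 4, sign flips]
  = -(1|3)    [7 ≡ 1 mod 3]
  = -1    [(1|3) = 1]
Second factor (12814|8993):
(12814|8993)
  = (3821|8993)    [12814 ≡ 3821 mod 8993]
  = (8993|3821)    [QR: 3821 ≡ 1 mod 4, sign kept]
  = (1351|3821)    [8993 ≡ 1351 mod 3821]
  = (3821|1351)    [QR: 3821 ≡ 1 mod 4, sign kept]
  = (1119|1351)    [3821 ≡ 1119 mod 1351]
  = -(1351|1119)    [QR: both ≡ 3 mod 4, sign flips]
  = -(232|1119)    [1351 ≡ 232 mod 1119]
  = -(29|1119)    [1119 ≡ 7 mod 8 ⇒ (2|1119)^3 = +1]
  = -(1119|29)    [QR: 29 ≡ 1 mod 4, sign kept]
  = -(17|29)    [1119 ≡ 17 mod 29]
  = -(29|17)    [QR: 17 ≡ 1 mod 4, sign kept]
  = -(12|17)    [29 ≡ 12 mod 17]
  = -(3|17)    [17 ≡ 1 mod 8 ⇒ (2|17)^2 = +1]
  = -(17|3)    [QR: 17 ≡ 1 mod 4, sign kept]
  = -(2|3)    [17 ≡ 2 mod 3]
  = (1|3)    [3 ≡ 3 mod 8 ⇒ (2|3) = -1]
  = 1    [(1|3) = 1]
Product: (-1)·(1) = -1.

-1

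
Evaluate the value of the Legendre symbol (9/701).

1

(9/701)
  = (701/9)    [QR: 9 ≡ 1 mod 4, sign kept]
  = (8/9)    [701 ≡ 8 mod 9]
  = (1/9)    [9 ≡ 1 mod 8 ⇒ (2/9)^3 = +1]
  = 1    [(1/9) = 1]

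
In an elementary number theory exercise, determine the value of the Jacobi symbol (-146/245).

1

Reduce the numerator: -146 ≡ 99 (mod 245), so (-146/245) = (99/245).
245 ≡ 1 (mod 4), so quadratic reciprocity gives (99/245) = (245/99). Reduce: 245 ≡ 47 (mod 99). Now have (47/99).
Both 47 ≡ 3 and 99 ≡ 3 (mod 4), so reciprocity gives (47/99) = -(99/47). Reduce: 99 ≡ 5 (mod 47). Now have -(5/47).
5 ≡ 1 (mod 4), so quadratic reciprocity gives (5/47) = (47/5). Reduce: 47 ≡ 2 (mod 5). Now have -(2/5).
Factor out 2: 2 = 2. Since 5 ≡ 5 (mod 8), (2/5) = -1. Now have (1/5).
(1/5) = 1. Collecting the sign factors: 1.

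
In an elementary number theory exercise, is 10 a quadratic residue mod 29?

no

(10|29)
  = -(5|29)    [29 ≡ 5 mod 8 ⇒ (2|29) = -1]
  = -(29|5)    [QR: 5 ≡ 1 mod 4, sign kept]
  = -(4|5)    [29 ≡ 4 mod 5]
  = -(1|5)    [5 ≡ 5 mod 8 ⇒ (2|5)^2 = +1]
  = -1    [(1|5) = 1]
(10|29) = -1, and 29 is prime, so 10 is not a quadratic residue mod 29.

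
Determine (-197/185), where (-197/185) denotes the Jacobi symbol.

-1

(-197/185)
  = (197/185)    [185 ≡ 1 mod 4 ⇒ (-1/185) = +1]
  = (12/185)    [197 ≡ 12 mod 185]
  = (3/185)    [185 ≡ 1 mod 8 ⇒ (2/185)^2 = +1]
  = (185/3)    [QR: 185 ≡ 1 mod 4, sign kept]
  = (2/3)    [185 ≡ 2 mod 3]
  = -(1/3)    [3 ≡ 3 mod 8 ⇒ (2/3) = -1]
  = -1    [(1/3) = 1]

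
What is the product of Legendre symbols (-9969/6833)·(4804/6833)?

-1

By multiplicativity, (-9969·4804/6833) = (-9969/6833)·(4804/6833).
First factor (-9969/6833):
(-9969/6833)
  = (3697/6833)    [-9969 ≡ 3697 mod 6833]
  = (6833/3697)    [QR: 3697 ≡ 1 mod 4, sign kept]
  = (3136/3697)    [6833 ≡ 3136 mod 3697]
  = (49/3697)    [3697 ≡ 1 mod 8 ⇒ (2/3697)^6 = +1]
  = (3697/49)    [QR: 49 ≡ 1 mod 4, sign kept]
  = (22/49)    [3697 ≡ 22 mod 49]
  = (11/49)    [49 ≡ 1 mod 8 ⇒ (2/49) = +1]
  = (49/11)    [QR: 49 ≡ 1 mod 4, sign kept]
  = (5/11)    [49 ≡ 5 mod 11]
  = (11/5)    [QR: 5 ≡ 1 mod 4, sign kept]
  = (1/5)    [11 ≡ 1 mod 5]
  = 1    [(1/5) = 1]
Second factor (4804/6833):
(4804/6833)
  = (1201/6833)    [6833 ≡ 1 mod 8 ⇒ (2/6833)^2 = +1]
  = (6833/1201)    [QR: 1201 ≡ 1 mod 4, sign kept]
  = (828/1201)    [6833 ≡ 828 mod 1201]
  = (207/1201)    [1201 ≡ 1 mod 8 ⇒ (2/1201)^2 = +1]
  = (1201/207)    [QR: 1201 ≡ 1 mod 4, sign kept]
  = (166/207)    [1201 ≡ 166 mod 207]
  = (83/207)    [207 ≡ 7 mod 8 ⇒ (2/207) = +1]
  = -(207/83)    [QR: both ≡ 3 mod 4, sign flips]
  = -(41/83)    [207 ≡ 41 mod 83]
  = -(83/41)    [QR: 41 ≡ 1 mod 4, sign kept]
  = -(1/41)    [83 ≡ 1 mod 41]
  = -1    [(1/41) = 1]
Product: (1)·(-1) = -1.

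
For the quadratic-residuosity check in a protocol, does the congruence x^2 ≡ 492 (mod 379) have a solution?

no

(492/379)
  = (113/379)    [492 ≡ 113 mod 379]
  = (379/113)    [QR: 113 ≡ 1 mod 4, sign kept]
  = (40/113)    [379 ≡ 40 mod 113]
  = (5/113)    [113 ≡ 1 mod 8 ⇒ (2/113)^3 = +1]
  = (113/5)    [QR: 5 ≡ 1 mod 4, sign kept]
  = (3/5)    [113 ≡ 3 mod 5]
  = (5/3)    [QR: 5 ≡ 1 mod 4, sign kept]
  = (2/3)    [5 ≡ 2 mod 3]
  = -(1/3)    [3 ≡ 3 mod 8 ⇒ (2/3) = -1]
  = -1    [(1/3) = 1]
(492/379) = -1, and 379 is prime, so 492 is not a quadratic residue mod 379.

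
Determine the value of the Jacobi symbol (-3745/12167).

1

Pull out -1: (-3745/12167) = (-1/12167)·(3745/12167). Since 12167 ≡ 3 (mod 4), (-1/12167) = -1. Now have -(3745/12167).
3745 ≡ 1 (mod 4), so quadratic reciprocity gives (3745/12167) = (12167/3745). Reduce: 12167 ≡ 932 (mod 3745). Now have -(932/3745).
Factor out 2: 932 = 2^2·233. Since 3745 ≡ 1 (mod 8), (2/3745) = +1, and (2/3745)^2 = +1. Now have -(233/3745).
233 ≡ 1 (mod 4), so quadratic reciprocity gives (233/3745) = (3745/233). Reduce: 3745 ≡ 17 (mod 233). Now have -(17/233).
17 ≡ 1 (mod 4), so quadratic reciprocity gives (17/233) = (233/17). Reduce: 233 ≡ 12 (mod 17). Now have -(12/17).
Factor out 2: 12 = 2^2·3. Since 17 ≡ 1 (mod 8), (2/17) = +1, and (2/17)^2 = +1. Now have -(3/17).
17 ≡ 1 (mod 4), so quadratic reciprocity gives (3/17) = (17/3). Reduce: 17 ≡ 2 (mod 3). Now have -(2/3).
Factor out 2: 2 = 2. Since 3 ≡ 3 (mod 8), (2/3) = -1. Now have (1/3).
(1/3) = 1. Collecting the sign factors: 1.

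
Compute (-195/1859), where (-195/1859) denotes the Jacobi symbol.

0

Reduce the numerator: -195 ≡ 1664 (mod 1859), so (-195/1859) = (1664/1859).
Factor out 2: 1664 = 2^7·13. Since 1859 ≡ 3 (mod 8), (2/1859) = -1, and (2/1859)^7 = -1. Now have -(13/1859).
13 ≡ 1 (mod 4), so quadratic reciprocity gives (13/1859) = (1859/13). Reduce: 1859 ≡ 0 (mod 13). Now have -(0/13).
The numerator is now 0 with denominator 13 > 1: the symbol is 0.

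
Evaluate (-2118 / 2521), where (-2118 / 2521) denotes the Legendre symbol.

1

Pull out -1: (-2118 / 2521) = (-1 / 2521)·(2118 / 2521). Since 2521 ≡ 1 (mod 4), (-1 / 2521) = +1. Now have (2118 / 2521).
Factor out 2: 2118 = 2·1059. Since 2521 ≡ 1 (mod 8), (2 / 2521) = +1. Now have (1059 / 2521).
2521 ≡ 1 (mod 4), so quadratic reciprocity gives (1059 / 2521) = (2521 / 1059). Reduce: 2521 ≡ 403 (mod 1059). Now have (403 / 1059).
Both 403 ≡ 3 and 1059 ≡ 3 (mod 4), so reciprocity gives (403 / 1059) = -(1059 / 403). Reduce: 1059 ≡ 253 (mod 403). Now have -(253 / 403).
253 ≡ 1 (mod 4), so quadratic reciprocity gives (253 / 403) = (403 / 253). Reduce: 403 ≡ 150 (mod 253). Now have -(150 / 253).
Factor out 2: 150 = 2·75. Since 253 ≡ 5 (mod 8), (2 / 253) = -1. Now have (75 / 253).
253 ≡ 1 (mod 4), so quadratic reciprocity gives (75 / 253) = (253 / 75). Reduce: 253 ≡ 28 (mod 75). Now have (28 / 75).
Factor out 2: 28 = 2^2·7. Since 75 ≡ 3 (mod 8), (2 / 75) = -1, and (2 / 75)^2 = +1. Now have (7 / 75).
Both 7 ≡ 3 and 75 ≡ 3 (mod 4), so reciprocity gives (7 / 75) = -(75 / 7). Reduce: 75 ≡ 5 (mod 7). Now have -(5 / 7).
5 ≡ 1 (mod 4), so quadratic reciprocity gives (5 / 7) = (7 / 5). Reduce: 7 ≡ 2 (mod 5). Now have -(2 / 5).
Factor out 2: 2 = 2. Since 5 ≡ 5 (mod 8), (2 / 5) = -1. Now have (1 / 5).
(1 / 5) = 1. Collecting the sign factors: 1.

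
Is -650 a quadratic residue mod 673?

(-650/673)
  = (650/673)    [673 ≡ 1 mod 4 ⇒ (-1/673) = +1]
  = (325/673)    [673 ≡ 1 mod 8 ⇒ (2/673) = +1]
  = (673/325)    [QR: 325 ≡ 1 mod 4, sign kept]
  = (23/325)    [673 ≡ 23 mod 325]
  = (325/23)    [QR: 325 ≡ 1 mod 4, sign kept]
  = (3/23)    [325 ≡ 3 mod 23]
  = -(23/3)    [QR: both ≡ 3 mod 4, sign flips]
  = -(2/3)    [23 ≡ 2 mod 3]
  = (1/3)    [3 ≡ 3 mod 8 ⇒ (2/3) = -1]
  = 1    [(1/3) = 1]
(-650/673) = 1, and 673 is prime, so -650 is a quadratic residue mod 673.

yes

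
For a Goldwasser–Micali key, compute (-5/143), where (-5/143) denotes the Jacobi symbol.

(-5/143)
  = (138/143)    [-5 ≡ 138 mod 143]
  = (69/143)    [143 ≡ 7 mod 8 ⇒ (2/143) = +1]
  = (143/69)    [QR: 69 ≡ 1 mod 4, sign kept]
  = (5/69)    [143 ≡ 5 mod 69]
  = (69/5)    [QR: 5 ≡ 1 mod 4, sign kept]
  = (4/5)    [69 ≡ 4 mod 5]
  = (1/5)    [5 ≡ 5 mod 8 ⇒ (2/5)^2 = +1]
  = 1    [(1/5) = 1]

1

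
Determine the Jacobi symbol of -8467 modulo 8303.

-1

(-8467/8303)
  = (8139/8303)    [-8467 ≡ 8139 mod 8303]
  = -(8303/8139)    [QR: both ≡ 3 mod 4, sign flips]
  = -(164/8139)    [8303 ≡ 164 mod 8139]
  = -(41/8139)    [8139 ≡ 3 mod 8 ⇒ (2/8139)^2 = +1]
  = -(8139/41)    [QR: 41 ≡ 1 mod 4, sign kept]
  = -(21/41)    [8139 ≡ 21 mod 41]
  = -(41/21)    [QR: 21 ≡ 1 mod 4, sign kept]
  = -(20/21)    [41 ≡ 20 mod 21]
  = -(5/21)    [21 ≡ 5 mod 8 ⇒ (2/21)^2 = +1]
  = -(21/5)    [QR: 5 ≡ 1 mod 4, sign kept]
  = -(1/5)    [21 ≡ 1 mod 5]
  = -1    [(1/5) = 1]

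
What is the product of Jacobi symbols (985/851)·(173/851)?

By multiplicativity, (985·173/851) = (985/851)·(173/851).
First factor (985/851):
Reduce the numerator: 985 ≡ 134 (mod 851), so (985/851) = (134/851).
Factor out 2: 134 = 2·67. Since 851 ≡ 3 (mod 8), (2/851) = -1. Now have -(67/851).
Both 67 ≡ 3 and 851 ≡ 3 (mod 4), so reciprocity gives (67/851) = -(851/67). Reduce: 851 ≡ 47 (mod 67). Now have (47/67).
Both 47 ≡ 3 and 67 ≡ 3 (mod 4), so reciprocity gives (47/67) = -(67/47). Reduce: 67 ≡ 20 (mod 47). Now have -(20/47).
Factor out 2: 20 = 2^2·5. Since 47 ≡ 7 (mod 8), (2/47) = +1, and (2/47)^2 = +1. Now have -(5/47).
5 ≡ 1 (mod 4), so quadratic reciprocity gives (5/47) = (47/5). Reduce: 47 ≡ 2 (mod 5). Now have -(2/5).
Factor out 2: 2 = 2. Since 5 ≡ 5 (mod 8), (2/5) = -1. Now have (1/5).
(1/5) = 1. Collecting the sign factors: 1.
Second factor (173/851):
173 ≡ 1 (mod 4), so quadratic reciprocity gives (173/851) = (851/173). Reduce: 851 ≡ 159 (mod 173). Now have (159/173).
173 ≡ 1 (mod 4), so quadratic reciprocity gives (159/173) = (173/159). Reduce: 173 ≡ 14 (mod 159). Now have (14/159).
Factor out 2: 14 = 2·7. Since 159 ≡ 7 (mod 8), (2/159) = +1. Now have (7/159).
Both 7 ≡ 3 and 159 ≡ 3 (mod 4), so reciprocity gives (7/159) = -(159/7). Reduce: 159 ≡ 5 (mod 7). Now have -(5/7).
5 ≡ 1 (mod 4), so quadratic reciprocity gives (5/7) = (7/5). Reduce: 7 ≡ 2 (mod 5). Now have -(2/5).
Factor out 2: 2 = 2. Since 5 ≡ 5 (mod 8), (2/5) = -1. Now have (1/5).
(1/5) = 1. Collecting the sign factors: 1.
Product: (1)·(1) = 1.

1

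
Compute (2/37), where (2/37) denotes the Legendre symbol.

-1

(2/37)
  = -(1/37)    [37 ≡ 5 mod 8 ⇒ (2/37) = -1]
  = -1    [(1/37) = 1]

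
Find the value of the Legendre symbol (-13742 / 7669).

-1

Reduce the numerator: -13742 ≡ 1596 (mod 7669), so (-13742 / 7669) = (1596 / 7669).
Factor out 2: 1596 = 2^2·399. Since 7669 ≡ 5 (mod 8), (2 / 7669) = -1, and (2 / 7669)^2 = +1. Now have (399 / 7669).
7669 ≡ 1 (mod 4), so quadratic reciprocity gives (399 / 7669) = (7669 / 399). Reduce: 7669 ≡ 88 (mod 399). Now have (88 / 399).
Factor out 2: 88 = 2^3·11. Since 399 ≡ 7 (mod 8), (2 / 399) = +1, and (2 / 399)^3 = +1. Now have (11 / 399).
Both 11 ≡ 3 and 399 ≡ 3 (mod 4), so reciprocity gives (11 / 399) = -(399 / 11). Reduce: 399 ≡ 3 (mod 11). Now have -(3 / 11).
Both 3 ≡ 3 and 11 ≡ 3 (mod 4), so reciprocity gives (3 / 11) = -(11 / 3). Reduce: 11 ≡ 2 (mod 3). Now have (2 / 3).
Factor out 2: 2 = 2. Since 3 ≡ 3 (mod 8), (2 / 3) = -1. Now have -(1 / 3).
(1 / 3) = 1. Collecting the sign factors: -1.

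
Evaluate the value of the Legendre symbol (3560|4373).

-1

Factor out 2: 3560 = 2^3·445. Since 4373 ≡ 5 (mod 8), (2|4373) = -1, and (2|4373)^3 = -1. Now have -(445|4373).
445 ≡ 1 (mod 4), so quadratic reciprocity gives (445|4373) = (4373|445). Reduce: 4373 ≡ 368 (mod 445). Now have -(368|445).
Factor out 2: 368 = 2^4·23. Since 445 ≡ 5 (mod 8), (2|445) = -1, and (2|445)^4 = +1. Now have -(23|445).
445 ≡ 1 (mod 4), so quadratic reciprocity gives (23|445) = (445|23). Reduce: 445 ≡ 8 (mod 23). Now have -(8|23).
Factor out 2: 8 = 2^3. Since 23 ≡ 7 (mod 8), (2|23) = +1, and (2|23)^3 = +1. Now have -(1|23).
(1|23) = 1. Collecting the sign factors: -1.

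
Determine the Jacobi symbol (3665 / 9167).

3665 ≡ 1 (mod 4), so quadratic reciprocity gives (3665 / 9167) = (9167 / 3665). Reduce: 9167 ≡ 1837 (mod 3665). Now have (1837 / 3665).
1837 ≡ 1 (mod 4), so quadratic reciprocity gives (1837 / 3665) = (3665 / 1837). Reduce: 3665 ≡ 1828 (mod 1837). Now have (1828 / 1837).
Factor out 2: 1828 = 2^2·457. Since 1837 ≡ 5 (mod 8), (2 / 1837) = -1, and (2 / 1837)^2 = +1. Now have (457 / 1837).
457 ≡ 1 (mod 4), so quadratic reciprocity gives (457 / 1837) = (1837 / 457). Reduce: 1837 ≡ 9 (mod 457). Now have (9 / 457).
9 ≡ 1 (mod 4), so quadratic reciprocity gives (9 / 457) = (457 / 9). Reduce: 457 ≡ 7 (mod 9). Now have (7 / 9).
9 ≡ 1 (mod 4), so quadratic reciprocity gives (7 / 9) = (9 / 7). Reduce: 9 ≡ 2 (mod 7). Now have (2 / 7).
Factor out 2: 2 = 2. Since 7 ≡ 7 (mod 8), (2 / 7) = +1. Now have (1 / 7).
(1 / 7) = 1. Collecting the sign factors: 1.

1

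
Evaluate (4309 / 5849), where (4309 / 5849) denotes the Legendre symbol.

-1

(4309 / 5849)
  = (5849 / 4309)    [QR: 4309 ≡ 1 mod 4, sign kept]
  = (1540 / 4309)    [5849 ≡ 1540 mod 4309]
  = (385 / 4309)    [4309 ≡ 5 mod 8 ⇒ (2 / 4309)^2 = +1]
  = (4309 / 385)    [QR: 385 ≡ 1 mod 4, sign kept]
  = (74 / 385)    [4309 ≡ 74 mod 385]
  = (37 / 385)    [385 ≡ 1 mod 8 ⇒ (2 / 385) = +1]
  = (385 / 37)    [QR: 37 ≡ 1 mod 4, sign kept]
  = (15 / 37)    [385 ≡ 15 mod 37]
  = (37 / 15)    [QR: 37 ≡ 1 mod 4, sign kept]
  = (7 / 15)    [37 ≡ 7 mod 15]
  = -(15 / 7)    [QR: both ≡ 3 mod 4, sign flips]
  = -(1 / 7)    [15 ≡ 1 mod 7]
  = -1    [(1 / 7) = 1]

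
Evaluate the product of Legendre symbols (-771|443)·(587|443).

1

By multiplicativity, (-771·587|443) = (-771|443)·(587|443).
First factor (-771|443):
Reduce the numerator: -771 ≡ 115 (mod 443), so (-771|443) = (115|443).
Both 115 ≡ 3 and 443 ≡ 3 (mod 4), so reciprocity gives (115|443) = -(443|115). Reduce: 443 ≡ 98 (mod 115). Now have -(98|115).
Factor out 2: 98 = 2·49. Since 115 ≡ 3 (mod 8), (2|115) = -1. Now have (49|115).
49 ≡ 1 (mod 4), so quadratic reciprocity gives (49|115) = (115|49). Reduce: 115 ≡ 17 (mod 49). Now have (17|49).
17 ≡ 1 (mod 4), so quadratic reciprocity gives (17|49) = (49|17). Reduce: 49 ≡ 15 (mod 17). Now have (15|17).
17 ≡ 1 (mod 4), so quadratic reciprocity gives (15|17) = (17|15). Reduce: 17 ≡ 2 (mod 15). Now have (2|15).
Factor out 2: 2 = 2. Since 15 ≡ 7 (mod 8), (2|15) = +1. Now have (1|15).
(1|15) = 1. Collecting the sign factors: 1.
Second factor (587|443):
Reduce the numerator: 587 ≡ 144 (mod 443), so (587|443) = (144|443).
Factor out 2: 144 = 2^4·9. Since 443 ≡ 3 (mod 8), (2|443) = -1, and (2|443)^4 = +1. Now have (9|443).
9 ≡ 1 (mod 4), so quadratic reciprocity gives (9|443) = (443|9). Reduce: 443 ≡ 2 (mod 9). Now have (2|9).
Factor out 2: 2 = 2. Since 9 ≡ 1 (mod 8), (2|9) = +1. Now have (1|9).
(1|9) = 1. Collecting the sign factors: 1.
Product: (1)·(1) = 1.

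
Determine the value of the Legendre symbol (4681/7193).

(4681/7193)
  = (7193/4681)    [QR: 4681 ≡ 1 mod 4, sign kept]
  = (2512/4681)    [7193 ≡ 2512 mod 4681]
  = (157/4681)    [4681 ≡ 1 mod 8 ⇒ (2/4681)^4 = +1]
  = (4681/157)    [QR: 157 ≡ 1 mod 4, sign kept]
  = (128/157)    [4681 ≡ 128 mod 157]
  = -(1/157)    [157 ≡ 5 mod 8 ⇒ (2/157)^7 = -1]
  = -1    [(1/157) = 1]

-1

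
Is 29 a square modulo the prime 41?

no

(29/41)
  = (41/29)    [QR: 29 ≡ 1 mod 4, sign kept]
  = (12/29)    [41 ≡ 12 mod 29]
  = (3/29)    [29 ≡ 5 mod 8 ⇒ (2/29)^2 = +1]
  = (29/3)    [QR: 29 ≡ 1 mod 4, sign kept]
  = (2/3)    [29 ≡ 2 mod 3]
  = -(1/3)    [3 ≡ 3 mod 8 ⇒ (2/3) = -1]
  = -1    [(1/3) = 1]
(29/41) = -1, and 41 is prime, so 29 is not a quadratic residue mod 41.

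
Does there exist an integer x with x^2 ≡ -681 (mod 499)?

(-681|499)
  = (317|499)    [-681 ≡ 317 mod 499]
  = (499|317)    [QR: 317 ≡ 1 mod 4, sign kept]
  = (182|317)    [499 ≡ 182 mod 317]
  = -(91|317)    [317 ≡ 5 mod 8 ⇒ (2|317) = -1]
  = -(317|91)    [QR: 317 ≡ 1 mod 4, sign kept]
  = -(44|91)    [317 ≡ 44 mod 91]
  = -(11|91)    [91 ≡ 3 mod 8 ⇒ (2|91)^2 = +1]
  = (91|11)    [QR: both ≡ 3 mod 4, sign flips]
  = (3|11)    [91 ≡ 3 mod 11]
  = -(11|3)    [QR: both ≡ 3 mod 4, sign flips]
  = -(2|3)    [11 ≡ 2 mod 3]
  = (1|3)    [3 ≡ 3 mod 8 ⇒ (2|3) = -1]
  = 1    [(1|3) = 1]
(-681|499) = 1, and 499 is prime, so -681 is a quadratic residue mod 499.

yes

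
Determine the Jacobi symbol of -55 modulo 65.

0

(-55/65)
  = (55/65)    [65 ≡ 1 mod 4 ⇒ (-1/65) = +1]
  = (65/55)    [QR: 65 ≡ 1 mod 4, sign kept]
  = (10/55)    [65 ≡ 10 mod 55]
  = (5/55)    [55 ≡ 7 mod 8 ⇒ (2/55) = +1]
  = (55/5)    [QR: 5 ≡ 1 mod 4, sign kept]
  = (0/5)    [55 ≡ 0 mod 5]
  = 0    [numerator 0, gcd > 1]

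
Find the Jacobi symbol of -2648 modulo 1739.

(-2648/1739)
  = -(2648/1739)    [1739 ≡ 3 mod 4 ⇒ (-1/1739) = -1]
  = -(909/1739)    [2648 ≡ 909 mod 1739]
  = -(1739/909)    [QR: 909 ≡ 1 mod 4, sign kept]
  = -(830/909)    [1739 ≡ 830 mod 909]
  = (415/909)    [909 ≡ 5 mod 8 ⇒ (2/909) = -1]
  = (909/415)    [QR: 909 ≡ 1 mod 4, sign kept]
  = (79/415)    [909 ≡ 79 mod 415]
  = -(415/79)    [QR: both ≡ 3 mod 4, sign flips]
  = -(20/79)    [415 ≡ 20 mod 79]
  = -(5/79)    [79 ≡ 7 mod 8 ⇒ (2/79)^2 = +1]
  = -(79/5)    [QR: 5 ≡ 1 mod 4, sign kept]
  = -(4/5)    [79 ≡ 4 mod 5]
  = -(1/5)    [5 ≡ 5 mod 8 ⇒ (2/5)^2 = +1]
  = -1    [(1/5) = 1]

-1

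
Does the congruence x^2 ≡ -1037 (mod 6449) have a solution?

yes

Pull out -1: (-1037|6449) = (-1|6449)·(1037|6449). Since 6449 ≡ 1 (mod 4), (-1|6449) = +1. Now have (1037|6449).
1037 ≡ 1 (mod 4), so quadratic reciprocity gives (1037|6449) = (6449|1037). Reduce: 6449 ≡ 227 (mod 1037). Now have (227|1037).
1037 ≡ 1 (mod 4), so quadratic reciprocity gives (227|1037) = (1037|227). Reduce: 1037 ≡ 129 (mod 227). Now have (129|227).
129 ≡ 1 (mod 4), so quadratic reciprocity gives (129|227) = (227|129). Reduce: 227 ≡ 98 (mod 129). Now have (98|129).
Factor out 2: 98 = 2·49. Since 129 ≡ 1 (mod 8), (2|129) = +1. Now have (49|129).
49 ≡ 1 (mod 4), so quadratic reciprocity gives (49|129) = (129|49). Reduce: 129 ≡ 31 (mod 49). Now have (31|49).
49 ≡ 1 (mod 4), so quadratic reciprocity gives (31|49) = (49|31). Reduce: 49 ≡ 18 (mod 31). Now have (18|31).
Factor out 2: 18 = 2·9. Since 31 ≡ 7 (mod 8), (2|31) = +1. Now have (9|31).
9 ≡ 1 (mod 4), so quadratic reciprocity gives (9|31) = (31|9). Reduce: 31 ≡ 4 (mod 9). Now have (4|9).
Factor out 2: 4 = 2^2. Since 9 ≡ 1 (mod 8), (2|9) = +1, and (2|9)^2 = +1. Now have (1|9).
(1|9) = 1. Collecting the sign factors: 1.
(-1037|6449) = 1, and 6449 is prime, so -1037 is a quadratic residue mod 6449.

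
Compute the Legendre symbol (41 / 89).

41 ≡ 1 (mod 4), so quadratic reciprocity gives (41 / 89) = (89 / 41). Reduce: 89 ≡ 7 (mod 41). Now have (7 / 41).
41 ≡ 1 (mod 4), so quadratic reciprocity gives (7 / 41) = (41 / 7). Reduce: 41 ≡ 6 (mod 7). Now have (6 / 7).
Factor out 2: 6 = 2·3. Since 7 ≡ 7 (mod 8), (2 / 7) = +1. Now have (3 / 7).
Both 3 ≡ 3 and 7 ≡ 3 (mod 4), so reciprocity gives (3 / 7) = -(7 / 3). Reduce: 7 ≡ 1 (mod 3). Now have -(1 / 3).
(1 / 3) = 1. Collecting the sign factors: -1.

-1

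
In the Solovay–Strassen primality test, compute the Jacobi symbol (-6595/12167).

1

(-6595/12167)
  = (5572/12167)    [-6595 ≡ 5572 mod 12167]
  = (1393/12167)    [12167 ≡ 7 mod 8 ⇒ (2/12167)^2 = +1]
  = (12167/1393)    [QR: 1393 ≡ 1 mod 4, sign kept]
  = (1023/1393)    [12167 ≡ 1023 mod 1393]
  = (1393/1023)    [QR: 1393 ≡ 1 mod 4, sign kept]
  = (370/1023)    [1393 ≡ 370 mod 1023]
  = (185/1023)    [1023 ≡ 7 mod 8 ⇒ (2/1023) = +1]
  = (1023/185)    [QR: 185 ≡ 1 mod 4, sign kept]
  = (98/185)    [1023 ≡ 98 mod 185]
  = (49/185)    [185 ≡ 1 mod 8 ⇒ (2/185) = +1]
  = (185/49)    [QR: 49 ≡ 1 mod 4, sign kept]
  = (38/49)    [185 ≡ 38 mod 49]
  = (19/49)    [49 ≡ 1 mod 8 ⇒ (2/49) = +1]
  = (49/19)    [QR: 49 ≡ 1 mod 4, sign kept]
  = (11/19)    [49 ≡ 11 mod 19]
  = -(19/11)    [QR: both ≡ 3 mod 4, sign flips]
  = -(8/11)    [19 ≡ 8 mod 11]
  = (1/11)    [11 ≡ 3 mod 8 ⇒ (2/11)^3 = -1]
  = 1    [(1/11) = 1]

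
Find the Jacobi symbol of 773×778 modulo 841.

By multiplicativity, (773·778 / 841) = (773 / 841)·(778 / 841).
First factor (773 / 841):
773 ≡ 1 (mod 4), so quadratic reciprocity gives (773 / 841) = (841 / 773). Reduce: 841 ≡ 68 (mod 773). Now have (68 / 773).
Factor out 2: 68 = 2^2·17. Since 773 ≡ 5 (mod 8), (2 / 773) = -1, and (2 / 773)^2 = +1. Now have (17 / 773).
17 ≡ 1 (mod 4), so quadratic reciprocity gives (17 / 773) = (773 / 17). Reduce: 773 ≡ 8 (mod 17). Now have (8 / 17).
Factor out 2: 8 = 2^3. Since 17 ≡ 1 (mod 8), (2 / 17) = +1, and (2 / 17)^3 = +1. Now have (1 / 17).
(1 / 17) = 1. Collecting the sign factors: 1.
Second factor (778 / 841):
Factor out 2: 778 = 2·389. Since 841 ≡ 1 (mod 8), (2 / 841) = +1. Now have (389 / 841).
389 ≡ 1 (mod 4), so quadratic reciprocity gives (389 / 841) = (841 / 389). Reduce: 841 ≡ 63 (mod 389). Now have (63 / 389).
389 ≡ 1 (mod 4), so quadratic reciprocity gives (63 / 389) = (389 / 63). Reduce: 389 ≡ 11 (mod 63). Now have (11 / 63).
Both 11 ≡ 3 and 63 ≡ 3 (mod 4), so reciprocity gives (11 / 63) = -(63 / 11). Reduce: 63 ≡ 8 (mod 11). Now have -(8 / 11).
Factor out 2: 8 = 2^3. Since 11 ≡ 3 (mod 8), (2 / 11) = -1, and (2 / 11)^3 = -1. Now have (1 / 11).
(1 / 11) = 1. Collecting the sign factors: 1.
Product: (1)·(1) = 1.

1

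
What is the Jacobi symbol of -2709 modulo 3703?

0

(-2709/3703)
  = (994/3703)    [-2709 ≡ 994 mod 3703]
  = (497/3703)    [3703 ≡ 7 mod 8 ⇒ (2/3703) = +1]
  = (3703/497)    [QR: 497 ≡ 1 mod 4, sign kept]
  = (224/497)    [3703 ≡ 224 mod 497]
  = (7/497)    [497 ≡ 1 mod 8 ⇒ (2/497)^5 = +1]
  = (497/7)    [QR: 497 ≡ 1 mod 4, sign kept]
  = (0/7)    [497 ≡ 0 mod 7]
  = 0    [numerator 0, gcd > 1]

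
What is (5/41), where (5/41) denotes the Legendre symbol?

1

5 ≡ 1 (mod 4), so quadratic reciprocity gives (5/41) = (41/5). Reduce: 41 ≡ 1 (mod 5). Now have (1/5).
(1/5) = 1. Collecting the sign factors: 1.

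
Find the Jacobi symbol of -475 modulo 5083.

-1

(-475 / 5083)
  = -(475 / 5083)    [5083 ≡ 3 mod 4 ⇒ (-1 / 5083) = -1]
  = (5083 / 475)    [QR: both ≡ 3 mod 4, sign flips]
  = (333 / 475)    [5083 ≡ 333 mod 475]
  = (475 / 333)    [QR: 333 ≡ 1 mod 4, sign kept]
  = (142 / 333)    [475 ≡ 142 mod 333]
  = -(71 / 333)    [333 ≡ 5 mod 8 ⇒ (2 / 333) = -1]
  = -(333 / 71)    [QR: 333 ≡ 1 mod 4, sign kept]
  = -(49 / 71)    [333 ≡ 49 mod 71]
  = -(71 / 49)    [QR: 49 ≡ 1 mod 4, sign kept]
  = -(22 / 49)    [71 ≡ 22 mod 49]
  = -(11 / 49)    [49 ≡ 1 mod 8 ⇒ (2 / 49) = +1]
  = -(49 / 11)    [QR: 49 ≡ 1 mod 4, sign kept]
  = -(5 / 11)    [49 ≡ 5 mod 11]
  = -(11 / 5)    [QR: 5 ≡ 1 mod 4, sign kept]
  = -(1 / 5)    [11 ≡ 1 mod 5]
  = -1    [(1 / 5) = 1]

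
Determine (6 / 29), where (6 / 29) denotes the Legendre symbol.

1

Factor out 2: 6 = 2·3. Since 29 ≡ 5 (mod 8), (2 / 29) = -1. Now have -(3 / 29).
29 ≡ 1 (mod 4), so quadratic reciprocity gives (3 / 29) = (29 / 3). Reduce: 29 ≡ 2 (mod 3). Now have -(2 / 3).
Factor out 2: 2 = 2. Since 3 ≡ 3 (mod 8), (2 / 3) = -1. Now have (1 / 3).
(1 / 3) = 1. Collecting the sign factors: 1.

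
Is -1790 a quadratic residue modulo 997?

no

(-1790/997)
  = (204/997)    [-1790 ≡ 204 mod 997]
  = (51/997)    [997 ≡ 5 mod 8 ⇒ (2/997)^2 = +1]
  = (997/51)    [QR: 997 ≡ 1 mod 4, sign kept]
  = (28/51)    [997 ≡ 28 mod 51]
  = (7/51)    [51 ≡ 3 mod 8 ⇒ (2/51)^2 = +1]
  = -(51/7)    [QR: both ≡ 3 mod 4, sign flips]
  = -(2/7)    [51 ≡ 2 mod 7]
  = -(1/7)    [7 ≡ 7 mod 8 ⇒ (2/7) = +1]
  = -1    [(1/7) = 1]
The Legendre symbol is -1, so x^2 ≡ -1790 (mod 997) has no solution.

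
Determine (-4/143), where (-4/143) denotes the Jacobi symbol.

-1

(-4/143)
  = (139/143)    [-4 ≡ 139 mod 143]
  = -(143/139)    [QR: both ≡ 3 mod 4, sign flips]
  = -(4/139)    [143 ≡ 4 mod 139]
  = -(1/139)    [139 ≡ 3 mod 8 ⇒ (2/139)^2 = +1]
  = -1    [(1/139) = 1]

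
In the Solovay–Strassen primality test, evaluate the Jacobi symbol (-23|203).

-1

(-23|203)
  = (180|203)    [-23 ≡ 180 mod 203]
  = (45|203)    [203 ≡ 3 mod 8 ⇒ (2|203)^2 = +1]
  = (203|45)    [QR: 45 ≡ 1 mod 4, sign kept]
  = (23|45)    [203 ≡ 23 mod 45]
  = (45|23)    [QR: 45 ≡ 1 mod 4, sign kept]
  = (22|23)    [45 ≡ 22 mod 23]
  = (11|23)    [23 ≡ 7 mod 8 ⇒ (2|23) = +1]
  = -(23|11)    [QR: both ≡ 3 mod 4, sign flips]
  = -(1|11)    [23 ≡ 1 mod 11]
  = -1    [(1|11) = 1]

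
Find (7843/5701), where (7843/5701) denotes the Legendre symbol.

-1

(7843/5701)
  = (2142/5701)    [7843 ≡ 2142 mod 5701]
  = -(1071/5701)    [5701 ≡ 5 mod 8 ⇒ (2/5701) = -1]
  = -(5701/1071)    [QR: 5701 ≡ 1 mod 4, sign kept]
  = -(346/1071)    [5701 ≡ 346 mod 1071]
  = -(173/1071)    [1071 ≡ 7 mod 8 ⇒ (2/1071) = +1]
  = -(1071/173)    [QR: 173 ≡ 1 mod 4, sign kept]
  = -(33/173)    [1071 ≡ 33 mod 173]
  = -(173/33)    [QR: 33 ≡ 1 mod 4, sign kept]
  = -(8/33)    [173 ≡ 8 mod 33]
  = -(1/33)    [33 ≡ 1 mod 8 ⇒ (2/33)^3 = +1]
  = -1    [(1/33) = 1]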